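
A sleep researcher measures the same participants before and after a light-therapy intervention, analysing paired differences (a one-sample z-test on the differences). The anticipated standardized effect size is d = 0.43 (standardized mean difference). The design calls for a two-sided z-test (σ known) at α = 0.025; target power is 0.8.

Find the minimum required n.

n = 52

Set Φ(δ − 2.241) = 0.8; then δ − 2.241 = Φ⁻¹(0.8) = 0.842, giving δ = 3.083.
(Ignoring the negligible lower-tail rejection probability gives the usual closed-form inversion.)
δ = d·√n ⇒ n = (δ/d)² = (3.083 / 0.43)² = 51.41.
Round up to the next whole unit.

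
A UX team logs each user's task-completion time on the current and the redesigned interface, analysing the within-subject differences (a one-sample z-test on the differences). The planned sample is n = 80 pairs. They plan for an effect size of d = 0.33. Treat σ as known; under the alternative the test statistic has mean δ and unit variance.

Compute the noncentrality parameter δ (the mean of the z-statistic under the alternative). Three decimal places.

The noncentrality parameter scales effect size by the design's sample-size factor: δ = d·√n = 0.33 × √80 = 2.9516

δ ≈ 2.952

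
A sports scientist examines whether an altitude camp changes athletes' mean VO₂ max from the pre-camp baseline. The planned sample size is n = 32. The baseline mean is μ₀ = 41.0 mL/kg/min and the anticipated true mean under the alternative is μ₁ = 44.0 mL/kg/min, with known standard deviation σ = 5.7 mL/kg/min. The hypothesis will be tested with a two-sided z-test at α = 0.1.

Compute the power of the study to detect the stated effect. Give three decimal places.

Power ≈ 0.909

Standardized effect: d = |μ₁ − μ₀| / σ = |44.0 − 41.0| / 5.7 = 0.5263
Noncentrality parameter: δ = d·√n = 0.5263 × √32 = 2.9773
Critical value for a two-sided test at α = 0.1: z_{α/2} = 1.645.
Power = Φ(δ − 1.645) + Φ(−δ − 1.645) = Φ(1.332) + Φ(-4.622) = 0.9086 + 0.0000 = 0.9086.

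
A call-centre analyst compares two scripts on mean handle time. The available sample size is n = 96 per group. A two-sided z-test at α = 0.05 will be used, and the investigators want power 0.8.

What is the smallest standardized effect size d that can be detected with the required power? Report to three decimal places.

d ≈ 0.404

Need Φ(δ − 1.960) = 0.8, so δ = 1.960 + 0.842 = 2.802.
(Lower-tail contribution to power is negligible for δ > 0.)
δ = d·√(n/2) ⇒ d = δ/√(n/2) = 2.802/√(96/2) = 0.4044.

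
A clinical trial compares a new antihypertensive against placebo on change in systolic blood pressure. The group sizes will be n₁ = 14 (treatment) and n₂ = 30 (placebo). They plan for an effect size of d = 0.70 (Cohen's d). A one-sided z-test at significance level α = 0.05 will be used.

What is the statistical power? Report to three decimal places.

Noncentrality parameter: δ = d / √(1/n₁ + 1/n₂) = 0.70 / √(1/14 + 1/30) = 2.1627
One-sided α = 0.05 → critical value z_{0.05} = 1.645.
Power = Φ(δ − 1.645) = Φ(0.518) = 0.6977.

Power ≈ 0.698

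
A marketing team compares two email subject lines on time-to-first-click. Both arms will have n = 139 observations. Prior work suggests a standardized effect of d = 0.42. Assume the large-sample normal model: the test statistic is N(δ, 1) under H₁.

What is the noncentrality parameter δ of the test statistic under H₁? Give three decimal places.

δ ≈ 3.501

The noncentrality parameter scales effect size by the design's sample-size factor: δ = d·√(n/2) = 0.42 × √(139/2) = 3.5014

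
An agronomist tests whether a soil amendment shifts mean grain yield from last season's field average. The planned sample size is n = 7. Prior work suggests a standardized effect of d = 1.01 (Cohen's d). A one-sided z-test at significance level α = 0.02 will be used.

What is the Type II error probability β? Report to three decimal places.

β ≈ 0.268

Noncentrality parameter: δ = d·√n = 1.01 × √7 = 2.6722
One-sided α = 0.02 → critical value z_{0.02} = 2.054.
Power = Φ(δ − 2.054) = Φ(0.618) = 0.7319.
Type II error: β = 1 − power = 1 − 0.7319 = 0.2681.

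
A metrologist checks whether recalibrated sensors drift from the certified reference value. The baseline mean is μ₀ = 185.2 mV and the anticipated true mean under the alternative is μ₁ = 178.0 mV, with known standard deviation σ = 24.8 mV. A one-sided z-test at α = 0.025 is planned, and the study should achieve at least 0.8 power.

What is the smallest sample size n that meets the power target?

Standardized effect: d = |μ₁ − μ₀| / σ = |178.0 − 185.2| / 24.8 = 0.2903
Set Φ(δ − 1.960) = 0.8; then δ − 1.960 = Φ⁻¹(0.8) = 0.842, giving δ = 2.802.
δ = d·√n ⇒ n = (δ/d)² = (2.802 / 0.2903)² = 93.12.
Rounding up, n = 94.

n = 94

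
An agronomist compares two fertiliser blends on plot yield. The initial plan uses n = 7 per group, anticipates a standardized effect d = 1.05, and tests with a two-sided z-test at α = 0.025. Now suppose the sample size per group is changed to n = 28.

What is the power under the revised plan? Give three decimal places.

Power ≈ 0.954

With n = 28 per group: δ = d·√(n/2) = 1.05 × √(28/2) = 3.9287. Critical value z_{0.0125} = 2.241.
Revised power = Φ(δ − 2.241) + Φ(−δ − 2.241) = Φ(1.687) + Φ(-6.170) = 0.9542 + 0.0000 = 0.9542.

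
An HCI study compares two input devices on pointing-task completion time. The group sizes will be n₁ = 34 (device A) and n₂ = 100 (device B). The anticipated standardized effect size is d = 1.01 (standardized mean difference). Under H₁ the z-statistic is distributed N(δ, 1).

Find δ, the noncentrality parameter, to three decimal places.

δ ≈ 5.088

δ = d / √(1/n₁ + 1/n₂) = 1.01 / √(1/34 + 1/100) = 5.0875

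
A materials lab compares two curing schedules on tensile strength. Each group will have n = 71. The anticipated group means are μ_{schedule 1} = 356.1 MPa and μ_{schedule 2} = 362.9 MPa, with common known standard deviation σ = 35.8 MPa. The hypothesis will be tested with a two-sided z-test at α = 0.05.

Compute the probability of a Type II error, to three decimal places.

β ≈ 0.795

Standardized effect: d = |μ_{schedule 1} − μ_{schedule 2}| / σ = |356.1 − 362.9| / 35.8 = 0.1899
Noncentrality parameter: δ = d·√(n/2) = 0.1899 × √(71/2) = 1.1317
Critical value for a two-sided test at α = 0.05: z_{α/2} = 1.960.
Power = Φ(δ − 1.960) + Φ(−δ − 1.960) = Φ(-0.828) + Φ(-3.092) = 0.2038 + 0.0010 = 0.2048.
Type II error: β = 1 − power = 1 − 0.2048 = 0.7952.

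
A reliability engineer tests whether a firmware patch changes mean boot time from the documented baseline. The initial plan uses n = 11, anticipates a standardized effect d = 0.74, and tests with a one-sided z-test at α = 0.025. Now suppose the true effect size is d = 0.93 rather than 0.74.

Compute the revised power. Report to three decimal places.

With d = 0.93: δ = d·√n = 0.93 × √11 = 3.0845. Critical value z_{0.025} = 1.960.
Revised power = Φ(δ − 1.960) = Φ(1.124) = 0.8696.

Power ≈ 0.870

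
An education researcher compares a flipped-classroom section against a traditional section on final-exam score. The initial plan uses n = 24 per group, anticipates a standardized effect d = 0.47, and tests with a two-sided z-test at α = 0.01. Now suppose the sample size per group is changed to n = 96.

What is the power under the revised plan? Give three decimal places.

With n = 96 per group: δ = d·√(n/2) = 0.47 × √(96/2) = 3.2563. Critical value z_{0.005} = 2.576.
Revised power = Φ(δ − 2.576) + Φ(−δ − 2.576) = Φ(0.680) + Φ(-5.832) = 0.7519 + 0.0000 = 0.7519.

Power ≈ 0.752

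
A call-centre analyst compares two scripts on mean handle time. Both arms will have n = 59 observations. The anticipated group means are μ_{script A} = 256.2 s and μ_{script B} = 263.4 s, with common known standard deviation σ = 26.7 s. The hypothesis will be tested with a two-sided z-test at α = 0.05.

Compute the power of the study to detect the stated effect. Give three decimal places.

Standardized effect: d = |μ_{script A} − μ_{script B}| / σ = |256.2 − 263.4| / 26.7 = 0.2697
Noncentrality parameter: λ = d·√(n/2) = 0.2697 × √(59/2) = 1.4646
Critical value for a two-sided test at α = 0.05: z_{α/2} = 1.960.
Power = Φ(λ − 1.960) + Φ(−λ − 1.960) = Φ(-0.495) + Φ(-3.425) = 0.3102 + 0.0003 = 0.3105.

Power ≈ 0.310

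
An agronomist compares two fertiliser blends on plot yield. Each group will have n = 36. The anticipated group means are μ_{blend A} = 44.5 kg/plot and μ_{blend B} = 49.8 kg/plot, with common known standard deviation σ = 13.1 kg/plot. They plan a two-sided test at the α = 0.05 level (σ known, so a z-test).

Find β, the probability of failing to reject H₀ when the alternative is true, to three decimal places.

β ≈ 0.596

Standardized effect: d = |μ_{blend A} − μ_{blend B}| / σ = |44.5 − 49.8| / 13.1 = 0.4046
Noncentrality parameter: δ = d·√(n/2) = 0.4046 × √(36/2) = 1.7165
Critical value for a two-sided test at α = 0.05: z_{α/2} = 1.960.
Power = Φ(δ − 1.960) + Φ(−δ − 1.960) = Φ(-0.243) + Φ(-3.676) = 0.4038 + 0.0001 = 0.4039.
Type II error: β = 1 − power = 1 − 0.4039 = 0.5961.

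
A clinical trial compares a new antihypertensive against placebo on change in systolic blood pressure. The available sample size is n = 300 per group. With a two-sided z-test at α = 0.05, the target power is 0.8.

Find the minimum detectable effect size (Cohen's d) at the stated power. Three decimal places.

Need Φ(δ − 1.960) = 0.8, so δ = 1.960 + 0.842 = 2.802.
(Lower-tail contribution to power is negligible for δ > 0.)
δ = d·√(n/2) ⇒ d = δ/√(n/2) = 2.802/√(300/2) = 0.2287.

d ≈ 0.229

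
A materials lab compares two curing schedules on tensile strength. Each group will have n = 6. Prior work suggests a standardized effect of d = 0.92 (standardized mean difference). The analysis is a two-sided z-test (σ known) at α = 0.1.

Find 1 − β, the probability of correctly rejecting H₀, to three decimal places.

Power ≈ 0.480

Noncentrality parameter: δ = d·√(n/2) = 0.92 × √(6/2) = 1.5935
Two-sided α = 0.1 → critical value z_{0.05} = 1.645.
Power = Φ(δ − 1.645) + Φ(−δ − 1.645) = Φ(-0.051) + Φ(-3.238) = 0.4795 + 0.0006 = 0.4801.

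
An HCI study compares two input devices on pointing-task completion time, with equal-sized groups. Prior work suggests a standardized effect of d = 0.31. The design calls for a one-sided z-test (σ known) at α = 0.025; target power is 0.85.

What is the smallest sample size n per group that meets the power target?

For power 0.85 need Φ(δ − z_{0.025}) = 0.85, so δ = z_{0.025} + z_{0.15} = 1.960 + 1.036 = 2.996.
δ = d·√(n/2) ⇒ n = 2(δ/d)² = 2 × (2.996 / 0.31)² = 186.86.
Round up to the next whole unit.

n = 187 per group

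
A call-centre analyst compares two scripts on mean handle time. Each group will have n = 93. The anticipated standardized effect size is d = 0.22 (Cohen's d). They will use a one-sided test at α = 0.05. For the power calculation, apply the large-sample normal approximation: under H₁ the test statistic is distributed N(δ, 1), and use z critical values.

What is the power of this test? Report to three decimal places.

Power ≈ 0.442

Noncentrality parameter: δ = d·√(n/2) = 0.22 × √(93/2) = 1.5002
One-sided α = 0.05 → critical value z_{0.05} = 1.645.
Power = P(Z > 1.645 − δ) = Φ(-0.145) = 0.4425.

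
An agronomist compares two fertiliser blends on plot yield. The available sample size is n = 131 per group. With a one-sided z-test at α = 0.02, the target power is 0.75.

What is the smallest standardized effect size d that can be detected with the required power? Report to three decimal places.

Need Φ(δ − 2.054) = 0.75, so δ = 2.054 + 0.674 = 2.728.
δ = d·√(n/2) ⇒ d = δ/√(n/2) = 2.728/√(131/2) = 0.3371.

d ≈ 0.337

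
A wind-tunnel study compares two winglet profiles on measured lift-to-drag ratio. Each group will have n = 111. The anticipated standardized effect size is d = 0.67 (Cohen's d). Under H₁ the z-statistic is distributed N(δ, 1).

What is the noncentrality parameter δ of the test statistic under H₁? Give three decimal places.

The noncentrality parameter scales effect size by the design's sample-size factor: δ = d·√(n/2) = 0.67 × √(111/2) = 4.9914

δ ≈ 4.991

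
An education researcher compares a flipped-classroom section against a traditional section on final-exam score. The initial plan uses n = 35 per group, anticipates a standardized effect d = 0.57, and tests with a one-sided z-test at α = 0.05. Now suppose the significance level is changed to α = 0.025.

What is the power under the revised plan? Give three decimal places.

Power ≈ 0.664

δ = d·√(n/2) = 0.57 × √(35/2) = 2.3845 (unchanged). New critical value: z_{0.025} = 1.960.
Revised power = Φ(δ − 1.960) = Φ(0.425) = 0.6644.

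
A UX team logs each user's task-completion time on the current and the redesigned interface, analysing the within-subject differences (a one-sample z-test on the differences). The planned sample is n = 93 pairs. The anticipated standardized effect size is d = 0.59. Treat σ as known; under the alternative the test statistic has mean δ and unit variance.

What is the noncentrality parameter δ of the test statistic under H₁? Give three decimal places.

δ ≈ 5.690

δ = d·√n = 0.59 × √93 = 5.6898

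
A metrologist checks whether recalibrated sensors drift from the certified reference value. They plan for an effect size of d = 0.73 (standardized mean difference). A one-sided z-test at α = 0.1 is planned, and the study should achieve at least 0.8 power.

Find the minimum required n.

n = 9

For power 0.8 need Φ(δ − z_{0.1}) = 0.8, so δ = z_{0.1} + z_{0.20} = 1.282 + 0.842 = 2.123.
δ = d·√n ⇒ n = (δ/d)² = (2.123 / 0.73)² = 8.46.
Round up to the next whole unit.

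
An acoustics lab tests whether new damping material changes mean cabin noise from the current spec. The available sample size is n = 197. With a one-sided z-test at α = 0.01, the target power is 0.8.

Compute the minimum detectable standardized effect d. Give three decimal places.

Need Φ(δ − 2.326) = 0.8, so δ = 2.326 + 0.842 = 3.168.
δ = d·√n ⇒ d = δ/√n = 3.168/√197 = 0.2257.

d ≈ 0.226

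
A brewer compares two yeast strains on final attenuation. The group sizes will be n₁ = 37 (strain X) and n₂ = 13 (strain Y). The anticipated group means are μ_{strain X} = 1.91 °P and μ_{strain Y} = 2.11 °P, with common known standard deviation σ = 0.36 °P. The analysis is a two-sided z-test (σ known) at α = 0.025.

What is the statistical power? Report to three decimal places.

Power ≈ 0.302

Standardized effect: d = |μ_{strain X} − μ_{strain Y}| / σ = |1.91 − 2.11| / 0.36 = 0.5556
Noncentrality parameter: λ = d / √(1/n₁ + 1/n₂) = 0.5556 / √(1/37 + 1/13) = 1.7231
Critical value for a two-sided test at α = 0.025: z_{α/2} = 2.241.
Power = Φ(λ − 2.241) + Φ(−λ − 2.241) = Φ(-0.518) + Φ(-3.965) = 0.3021 + 0.0000 = 0.3022.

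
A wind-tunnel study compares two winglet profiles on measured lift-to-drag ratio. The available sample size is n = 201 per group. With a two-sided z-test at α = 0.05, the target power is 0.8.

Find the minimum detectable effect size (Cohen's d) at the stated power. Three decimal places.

Required noncentrality: δ = z_{0.025} + z_{0.20} = 1.960 + 0.842 = 2.802.
(The second rejection-region term Φ(−δ − z_{α/2}) is negligible and dropped.)
δ = d·√(n/2) ⇒ d = δ/√(n/2) = 2.802/√(201/2) = 0.2795.

d ≈ 0.279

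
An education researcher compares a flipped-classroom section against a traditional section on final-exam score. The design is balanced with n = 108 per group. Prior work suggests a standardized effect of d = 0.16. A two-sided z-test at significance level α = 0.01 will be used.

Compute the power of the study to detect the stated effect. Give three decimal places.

Power ≈ 0.081

Noncentrality parameter: δ = d·√(n/2) = 0.16 × √(108/2) = 1.1758
Two-sided α = 0.01 → critical value z_{0.005} = 2.576.
Power = Φ(δ − 2.576) + Φ(−δ − 2.576) = Φ(-1.400) + Φ(-3.752) = 0.0807 + 0.0001 = 0.0808.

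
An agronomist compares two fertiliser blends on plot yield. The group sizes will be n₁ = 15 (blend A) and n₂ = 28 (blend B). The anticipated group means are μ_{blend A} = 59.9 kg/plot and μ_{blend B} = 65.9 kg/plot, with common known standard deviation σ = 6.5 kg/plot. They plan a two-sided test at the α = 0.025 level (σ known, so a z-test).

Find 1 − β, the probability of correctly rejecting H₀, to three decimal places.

Standardized effect: d = |μ_{blend A} − μ_{blend B}| / σ = |59.9 − 65.9| / 6.5 = 0.9231
Noncentrality parameter: δ = d / √(1/n₁ + 1/n₂) = 0.9231 / √(1/15 + 1/28) = 2.8849
Critical value for a two-sided test at α = 0.025: z_{α/2} = 2.241.
Power = Φ(δ − 2.241) + Φ(−δ − 2.241) = Φ(0.643) + Φ(-5.126) = 0.7400 + 0.0000 = 0.7400.

Power ≈ 0.740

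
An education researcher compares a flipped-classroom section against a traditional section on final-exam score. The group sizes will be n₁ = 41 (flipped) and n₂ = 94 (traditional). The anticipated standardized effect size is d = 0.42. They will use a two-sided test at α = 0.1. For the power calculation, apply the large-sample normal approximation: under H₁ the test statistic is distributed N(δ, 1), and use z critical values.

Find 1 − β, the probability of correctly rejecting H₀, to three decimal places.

Noncentrality parameter: δ = d / √(1/n₁ + 1/n₂) = 0.42 / √(1/41 + 1/94) = 2.2441
Critical value for a two-sided test at α = 0.1: z_{α/2} = 1.645.
Power = Φ(δ − 1.645) + Φ(−δ − 1.645) = Φ(0.599) + Φ(-3.889) = 0.7255 + 0.0001 = 0.7255.

Power ≈ 0.726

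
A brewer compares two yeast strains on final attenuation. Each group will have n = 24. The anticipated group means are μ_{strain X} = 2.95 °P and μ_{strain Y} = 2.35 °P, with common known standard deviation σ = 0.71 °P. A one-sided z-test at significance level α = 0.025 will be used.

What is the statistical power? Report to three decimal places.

Power ≈ 0.833

Standardized effect: d = |μ_{strain X} − μ_{strain Y}| / σ = |2.95 − 2.35| / 0.71 = 0.8451
Noncentrality parameter: δ = d·√(n/2) = 0.8451 × √(24/2) = 2.9274
One-sided α = 0.025 → critical value z_{0.025} = 1.960.
Power = Φ(δ − 1.960) = Φ(0.967) = 0.8333.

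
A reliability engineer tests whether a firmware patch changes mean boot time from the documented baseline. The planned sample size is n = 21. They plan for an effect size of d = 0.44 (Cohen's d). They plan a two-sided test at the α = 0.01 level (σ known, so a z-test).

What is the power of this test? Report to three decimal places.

Noncentrality parameter: δ = d·√n = 0.44 × √21 = 2.0163
Critical value for a two-sided test at α = 0.01: z_{α/2} = 2.576.
Power = Φ(δ − 2.576) + Φ(−δ − 2.576) = Φ(-0.559) + Φ(-4.592) = 0.2879 + 0.0000 = 0.2879.

Power ≈ 0.288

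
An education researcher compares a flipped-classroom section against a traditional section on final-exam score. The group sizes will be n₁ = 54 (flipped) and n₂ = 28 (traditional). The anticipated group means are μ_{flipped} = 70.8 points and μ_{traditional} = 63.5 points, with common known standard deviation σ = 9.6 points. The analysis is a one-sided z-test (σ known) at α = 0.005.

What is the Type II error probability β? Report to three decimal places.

Standardized effect: d = |μ_{flipped} − μ_{traditional}| / σ = |70.8 − 63.5| / 9.6 = 0.7604
Noncentrality parameter: λ = d / √(1/n₁ + 1/n₂) = 0.7604 / √(1/54 + 1/28) = 3.2653
Critical value for a one-sided test at α = 0.005: z_α = 2.576.
Power = Φ(λ − 2.576) = Φ(0.689) = 0.7547.
Type II error: β = 1 − power = 1 − 0.7547 = 0.2453.

β ≈ 0.245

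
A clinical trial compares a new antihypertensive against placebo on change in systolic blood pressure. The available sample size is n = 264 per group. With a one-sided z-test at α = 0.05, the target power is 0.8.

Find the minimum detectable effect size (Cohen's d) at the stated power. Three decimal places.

Required noncentrality: δ = z_{0.05} + z_{0.20} = 1.645 + 0.842 = 2.486.
δ = d·√(n/2) ⇒ d = δ/√(n/2) = 2.486/√(264/2) = 0.2164.

d ≈ 0.216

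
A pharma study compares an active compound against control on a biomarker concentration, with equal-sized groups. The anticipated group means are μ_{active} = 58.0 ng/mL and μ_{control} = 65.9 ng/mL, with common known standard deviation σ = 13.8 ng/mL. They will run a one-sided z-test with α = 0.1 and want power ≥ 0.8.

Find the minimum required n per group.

Standardized effect: d = |μ_{active} − μ_{control}| / σ = |58.0 − 65.9| / 13.8 = 0.5725
For power 0.8 need Φ(δ − z_{0.1}) = 0.8, so δ = z_{0.1} + z_{0.20} = 1.282 + 0.842 = 2.123.
δ = d·√(n/2) ⇒ n = 2(δ/d)² = 2 × (2.123 / 0.5725)² = 27.51.
Rounding up, n = 28 per group.

n = 28 per group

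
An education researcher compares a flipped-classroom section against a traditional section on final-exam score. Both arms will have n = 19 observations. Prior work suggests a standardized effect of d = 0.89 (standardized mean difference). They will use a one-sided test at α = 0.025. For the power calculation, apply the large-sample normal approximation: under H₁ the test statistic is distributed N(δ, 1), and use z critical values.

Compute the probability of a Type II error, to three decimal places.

β ≈ 0.217

Noncentrality parameter: δ = d·√(n/2) = 0.89 × √(19/2) = 2.7432
Critical value for a one-sided test at α = 0.025: z_α = 1.960.
Power = P(Z > 1.960 − δ) = Φ(0.783) = 0.7832.
Type II error: β = 1 − power = 1 − 0.7832 = 0.2168.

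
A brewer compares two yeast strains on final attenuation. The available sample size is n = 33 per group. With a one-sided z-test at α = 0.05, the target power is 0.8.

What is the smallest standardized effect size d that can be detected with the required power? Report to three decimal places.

d ≈ 0.612

Required noncentrality: δ = z_{0.05} + z_{0.20} = 1.645 + 0.842 = 2.486.
δ = d·√(n/2) ⇒ d = δ/√(n/2) = 2.486/√(33/2) = 0.6121.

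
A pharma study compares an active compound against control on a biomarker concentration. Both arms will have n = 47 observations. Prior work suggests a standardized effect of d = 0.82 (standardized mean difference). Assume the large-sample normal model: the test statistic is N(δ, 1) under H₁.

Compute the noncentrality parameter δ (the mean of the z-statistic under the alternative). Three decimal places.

δ = d·√(n/2) = 0.82 × √(47/2) = 3.9751

δ ≈ 3.975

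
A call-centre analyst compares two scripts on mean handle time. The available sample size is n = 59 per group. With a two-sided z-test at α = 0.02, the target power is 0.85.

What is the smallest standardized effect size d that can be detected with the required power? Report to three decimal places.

d ≈ 0.619

Required noncentrality: δ = z_{0.01} + z_{0.15} = 2.326 + 1.036 = 3.363.
(The second rejection-region term Φ(−δ − z_{α/2}) is negligible and dropped.)
δ = d·√(n/2) ⇒ d = δ/√(n/2) = 3.363/√(59/2) = 0.6191.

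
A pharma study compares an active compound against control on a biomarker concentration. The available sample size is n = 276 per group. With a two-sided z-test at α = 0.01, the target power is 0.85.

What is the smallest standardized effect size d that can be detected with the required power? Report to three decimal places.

d ≈ 0.307

Required noncentrality: δ = z_{0.005} + z_{0.15} = 2.576 + 1.036 = 3.612.
(Lower-tail contribution to power is negligible for δ > 0.)
δ = d·√(n/2) ⇒ d = δ/√(n/2) = 3.612/√(276/2) = 0.3075.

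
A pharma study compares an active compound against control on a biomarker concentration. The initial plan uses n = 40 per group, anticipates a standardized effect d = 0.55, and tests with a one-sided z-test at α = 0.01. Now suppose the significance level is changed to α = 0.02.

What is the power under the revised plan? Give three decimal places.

Power ≈ 0.658

δ = d·√(n/2) = 0.55 × √(40/2) = 2.4597 (unchanged). New critical value: z_{0.02} = 2.054.
Revised power = Φ(δ − 2.054) = Φ(0.406) = 0.6576.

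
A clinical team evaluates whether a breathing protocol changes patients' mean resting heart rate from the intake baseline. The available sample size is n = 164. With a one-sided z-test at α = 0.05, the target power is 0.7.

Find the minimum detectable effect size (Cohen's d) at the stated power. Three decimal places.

Required noncentrality: δ = z_{0.05} + z_{0.30} = 1.645 + 0.524 = 2.169.
δ = d·√n ⇒ d = δ/√n = 2.169/√164 = 0.1694.

d ≈ 0.169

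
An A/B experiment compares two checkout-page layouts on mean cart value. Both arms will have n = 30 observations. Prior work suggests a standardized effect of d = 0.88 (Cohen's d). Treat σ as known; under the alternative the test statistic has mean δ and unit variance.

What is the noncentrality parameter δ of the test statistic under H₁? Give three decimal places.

The noncentrality parameter scales effect size by the design's sample-size factor: δ = d·√(n/2) = 0.88 × √(30/2) = 3.4082

δ ≈ 3.408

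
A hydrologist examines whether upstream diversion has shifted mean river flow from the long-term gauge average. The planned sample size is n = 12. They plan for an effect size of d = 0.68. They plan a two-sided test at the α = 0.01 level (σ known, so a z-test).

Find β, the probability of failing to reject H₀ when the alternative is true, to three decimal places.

β ≈ 0.587

Noncentrality parameter: δ = d·√n = 0.68 × √12 = 2.3556
Critical value for a two-sided test at α = 0.01: z_{α/2} = 2.576.
Power = Φ(δ − 2.576) + Φ(−δ − 2.576) = Φ(-0.220) + Φ(-4.931) = 0.4128 + 0.0000 = 0.4128.
Type II error: β = 1 − power = 1 − 0.4128 = 0.5872.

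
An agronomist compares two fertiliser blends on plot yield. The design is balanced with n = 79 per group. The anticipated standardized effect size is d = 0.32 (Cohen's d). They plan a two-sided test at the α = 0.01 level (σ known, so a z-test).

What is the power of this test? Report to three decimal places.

Noncentrality parameter: δ = d·√(n/2) = 0.32 × √(79/2) = 2.0112
Critical value for a two-sided test at α = 0.01: z_{α/2} = 2.576.
Power = Φ(δ − 2.576) + Φ(−δ − 2.576) = Φ(-0.565) + Φ(-4.587) = 0.2862 + 0.0000 = 0.2862.

Power ≈ 0.286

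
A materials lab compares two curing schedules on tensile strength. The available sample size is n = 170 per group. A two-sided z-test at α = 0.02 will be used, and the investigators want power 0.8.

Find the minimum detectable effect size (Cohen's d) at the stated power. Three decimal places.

d ≈ 0.344

Required noncentrality: δ = z_{0.01} + z_{0.20} = 2.326 + 0.842 = 3.168.
(Lower-tail contribution to power is negligible for δ > 0.)
δ = d·√(n/2) ⇒ d = δ/√(n/2) = 3.168/√(170/2) = 0.3436.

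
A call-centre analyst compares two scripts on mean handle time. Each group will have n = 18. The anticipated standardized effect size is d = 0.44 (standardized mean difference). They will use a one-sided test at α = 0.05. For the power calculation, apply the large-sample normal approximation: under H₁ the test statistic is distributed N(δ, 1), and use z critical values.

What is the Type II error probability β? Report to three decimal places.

Noncentrality parameter: δ = d·√(n/2) = 0.44 × √(18/2) = 1.3200
Critical value for a one-sided test at α = 0.05: z_α = 1.645.
Power = P(Z > 1.645 − δ) = Φ(-0.325) = 0.3726.
Type II error: β = 1 − power = 1 − 0.3726 = 0.6274.

β ≈ 0.627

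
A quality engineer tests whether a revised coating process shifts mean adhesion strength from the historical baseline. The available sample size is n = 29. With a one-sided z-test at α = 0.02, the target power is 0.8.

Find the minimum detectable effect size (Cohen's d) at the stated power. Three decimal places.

d ≈ 0.538

Need Φ(δ − 2.054) = 0.8, so δ = 2.054 + 0.842 = 2.895.
δ = d·√n ⇒ d = δ/√n = 2.895/√29 = 0.5377.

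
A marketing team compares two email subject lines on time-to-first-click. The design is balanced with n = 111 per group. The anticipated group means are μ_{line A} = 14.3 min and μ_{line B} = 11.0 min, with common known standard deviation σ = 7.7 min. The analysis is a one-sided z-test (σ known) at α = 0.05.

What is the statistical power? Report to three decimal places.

Power ≈ 0.939

Standardized effect: d = |μ_{line A} − μ_{line B}| / σ = |14.3 − 11.0| / 7.7 = 0.4286
Noncentrality parameter: δ = d·√(n/2) = 0.4286 × √(111/2) = 3.1928
One-sided α = 0.05 → critical value z_{0.05} = 1.645.
Power = P(Z > 1.645 − δ) = Φ(1.548) = 0.9392.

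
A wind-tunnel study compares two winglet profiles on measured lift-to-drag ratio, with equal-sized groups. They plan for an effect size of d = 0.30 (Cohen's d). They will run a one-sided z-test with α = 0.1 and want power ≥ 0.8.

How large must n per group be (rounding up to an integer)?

n = 101 per group

Set Φ(δ − 1.282) = 0.8; then δ − 1.282 = Φ⁻¹(0.8) = 0.842, giving δ = 2.123.
δ = d·√(n/2) ⇒ n = 2(δ/d)² = 2 × (2.123 / 0.30)² = 100.17.
Round up to the next whole unit.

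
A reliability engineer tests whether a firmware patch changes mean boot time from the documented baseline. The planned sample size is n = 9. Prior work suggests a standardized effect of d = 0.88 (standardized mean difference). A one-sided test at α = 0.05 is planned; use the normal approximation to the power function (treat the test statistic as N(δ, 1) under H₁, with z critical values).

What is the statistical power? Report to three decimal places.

Noncentrality parameter: δ = d·√n = 0.88 × √9 = 2.6400
One-sided α = 0.05 → critical value z_{0.05} = 1.645.
Power = Φ(δ − 1.645) = Φ(0.995) = 0.8402.

Power ≈ 0.840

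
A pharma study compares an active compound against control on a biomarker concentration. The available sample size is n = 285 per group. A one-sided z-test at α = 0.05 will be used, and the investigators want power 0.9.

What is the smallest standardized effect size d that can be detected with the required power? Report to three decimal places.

d ≈ 0.245

Need Φ(δ − 1.645) = 0.9, so δ = 1.645 + 1.282 = 2.926.
δ = d·√(n/2) ⇒ d = δ/√(n/2) = 2.926/√(285/2) = 0.2451.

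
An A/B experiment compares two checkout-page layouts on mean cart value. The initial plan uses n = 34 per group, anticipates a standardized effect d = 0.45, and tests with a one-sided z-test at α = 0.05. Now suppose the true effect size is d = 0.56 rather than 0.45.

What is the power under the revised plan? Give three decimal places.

With d = 0.56: δ = d·√(n/2) = 0.56 × √(34/2) = 2.3089. Critical value z_{0.05} = 1.645.
Revised power = P(Z > 1.645 − δ) = Φ(0.664) = 0.7467.

Power ≈ 0.747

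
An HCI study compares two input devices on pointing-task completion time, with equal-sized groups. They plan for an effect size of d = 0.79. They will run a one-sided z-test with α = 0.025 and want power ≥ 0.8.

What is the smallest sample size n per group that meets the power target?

n = 26 per group

For power 0.8 need Φ(δ − z_{0.025}) = 0.8, so δ = z_{0.025} + z_{0.20} = 1.960 + 0.842 = 2.802.
δ = d·√(n/2) ⇒ n = 2(δ/d)² = 2 × (2.802 / 0.79)² = 25.15.
Rounding up, n = 26 per group.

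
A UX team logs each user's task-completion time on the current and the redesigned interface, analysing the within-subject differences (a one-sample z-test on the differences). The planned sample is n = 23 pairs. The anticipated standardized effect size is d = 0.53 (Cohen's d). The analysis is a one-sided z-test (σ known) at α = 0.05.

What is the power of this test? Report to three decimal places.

Power ≈ 0.815

Noncentrality parameter: δ = d·√n = 0.53 × √23 = 2.5418
One-sided α = 0.05 → critical value z_{0.05} = 1.645.
Power = P(Z > 1.645 − δ) = Φ(0.897) = 0.8151.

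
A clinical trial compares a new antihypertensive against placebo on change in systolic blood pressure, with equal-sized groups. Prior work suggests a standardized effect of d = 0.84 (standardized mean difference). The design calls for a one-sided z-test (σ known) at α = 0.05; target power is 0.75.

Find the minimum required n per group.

n = 16 per group

Set Φ(δ − 1.645) = 0.75; then δ − 1.645 = Φ⁻¹(0.75) = 0.674, giving δ = 2.319.
δ = d·√(n/2) ⇒ n = 2(δ/d)² = 2 × (2.319 / 0.84)² = 15.25.
Rounding up, n = 16 per group.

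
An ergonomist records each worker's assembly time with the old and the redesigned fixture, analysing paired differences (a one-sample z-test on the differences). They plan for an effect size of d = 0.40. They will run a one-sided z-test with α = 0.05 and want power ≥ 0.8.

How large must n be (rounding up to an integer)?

n = 39

For power 0.8 need Φ(δ − z_{0.05}) = 0.8, so δ = z_{0.05} + z_{0.20} = 1.645 + 0.842 = 2.486.
δ = d·√n ⇒ n = (δ/d)² = (2.486 / 0.40)² = 38.64.
Round up to the next whole unit.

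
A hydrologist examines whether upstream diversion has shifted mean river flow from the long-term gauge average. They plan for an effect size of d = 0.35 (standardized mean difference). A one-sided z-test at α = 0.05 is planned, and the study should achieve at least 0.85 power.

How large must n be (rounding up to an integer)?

n = 59

Set Φ(δ − 1.645) = 0.85; then δ − 1.645 = Φ⁻¹(0.85) = 1.036, giving δ = 2.681.
δ = d·√n ⇒ n = (δ/d)² = (2.681 / 0.35)² = 58.69.
Round up to the next whole unit.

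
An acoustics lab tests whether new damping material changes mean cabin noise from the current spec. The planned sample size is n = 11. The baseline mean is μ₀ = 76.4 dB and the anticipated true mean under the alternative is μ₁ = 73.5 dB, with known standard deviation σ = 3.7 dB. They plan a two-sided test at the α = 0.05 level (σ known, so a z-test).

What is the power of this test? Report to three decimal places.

Standardized effect: d = |μ₁ − μ₀| / σ = |73.5 − 76.4| / 3.7 = 0.7838
Noncentrality parameter: δ = d·√n = 0.7838 × √11 = 2.5995
Two-sided α = 0.05 → critical value z_{0.025} = 1.960.
Power = Φ(δ − 1.960) + Φ(−δ − 1.960) = Φ(0.640) + Φ(-4.559) = 0.7388 + 0.0000 = 0.7388.

Power ≈ 0.739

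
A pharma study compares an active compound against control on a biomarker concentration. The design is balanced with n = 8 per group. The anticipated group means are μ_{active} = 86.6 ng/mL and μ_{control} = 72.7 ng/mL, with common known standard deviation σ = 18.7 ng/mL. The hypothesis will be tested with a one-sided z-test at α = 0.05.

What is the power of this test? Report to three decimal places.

Standardized effect: d = |μ_{active} − μ_{control}| / σ = |86.6 − 72.7| / 18.7 = 0.7433
Noncentrality parameter: λ = d·√(n/2) = 0.7433 × √(8/2) = 1.4866
One-sided α = 0.05 → critical value z_{0.05} = 1.645.
Power = P(Z > 1.645 − λ) = Φ(-0.158) = 0.4371.

Power ≈ 0.437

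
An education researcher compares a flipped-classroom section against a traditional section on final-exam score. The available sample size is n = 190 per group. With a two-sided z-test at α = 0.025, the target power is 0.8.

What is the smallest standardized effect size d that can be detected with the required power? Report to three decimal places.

d ≈ 0.316

Required noncentrality: δ = z_{0.0125} + z_{0.20} = 2.241 + 0.842 = 3.083.
(The second rejection-region term Φ(−δ − z_{α/2}) is negligible and dropped.)
δ = d·√(n/2) ⇒ d = δ/√(n/2) = 3.083/√(190/2) = 0.3163.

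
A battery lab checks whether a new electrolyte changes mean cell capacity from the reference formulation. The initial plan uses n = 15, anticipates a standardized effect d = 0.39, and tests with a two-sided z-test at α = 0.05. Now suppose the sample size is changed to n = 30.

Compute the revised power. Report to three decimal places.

Power ≈ 0.570

With n = 30: δ = d·√n = 0.39 × √30 = 2.1361. Critical value z_{0.025} = 1.960.
Revised power = Φ(δ − 1.960) + Φ(−δ − 1.960) = Φ(0.176) + Φ(-4.096) = 0.5699 + 0.0000 = 0.5699.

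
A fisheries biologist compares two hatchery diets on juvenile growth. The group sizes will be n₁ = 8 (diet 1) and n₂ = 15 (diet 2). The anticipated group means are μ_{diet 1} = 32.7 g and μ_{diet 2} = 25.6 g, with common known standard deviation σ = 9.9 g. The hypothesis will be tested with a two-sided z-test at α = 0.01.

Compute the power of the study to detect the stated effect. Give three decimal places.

Standardized effect: d = |μ_{diet 1} − μ_{diet 2}| / σ = |32.7 − 25.6| / 9.9 = 0.7172
Noncentrality parameter: δ = d / √(1/n₁ + 1/n₂) = 0.7172 / √(1/8 + 1/15) = 1.6381
Critical value for a two-sided test at α = 0.01: z_{α/2} = 2.576.
Power = Φ(δ − 2.576) + Φ(−δ − 2.576) = Φ(-0.938) + Φ(-4.214) = 0.1742 + 0.0000 = 0.1742.

Power ≈ 0.174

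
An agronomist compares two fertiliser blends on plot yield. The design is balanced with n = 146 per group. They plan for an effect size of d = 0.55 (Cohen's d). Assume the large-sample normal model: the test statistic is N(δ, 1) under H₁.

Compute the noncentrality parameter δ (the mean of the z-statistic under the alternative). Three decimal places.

δ ≈ 4.699

The noncentrality parameter scales effect size by the design's sample-size factor: δ = d·√(n/2) = 0.55 × √(146/2) = 4.6992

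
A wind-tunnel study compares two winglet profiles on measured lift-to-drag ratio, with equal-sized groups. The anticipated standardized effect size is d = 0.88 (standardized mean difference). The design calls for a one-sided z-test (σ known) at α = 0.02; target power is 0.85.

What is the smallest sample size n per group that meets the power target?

Set Φ(δ − 2.054) = 0.85; then δ − 2.054 = Φ⁻¹(0.85) = 1.036, giving δ = 3.090.
δ = d·√(n/2) ⇒ n = 2(δ/d)² = 2 × (3.090 / 0.88)² = 24.66.
Rounding up, n = 25 per group.

n = 25 per group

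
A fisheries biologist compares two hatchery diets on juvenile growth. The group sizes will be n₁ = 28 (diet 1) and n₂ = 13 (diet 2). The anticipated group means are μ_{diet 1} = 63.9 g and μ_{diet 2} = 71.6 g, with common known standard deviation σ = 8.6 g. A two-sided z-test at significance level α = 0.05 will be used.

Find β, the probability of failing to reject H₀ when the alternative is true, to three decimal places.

Standardized effect: d = |μ_{diet 1} − μ_{diet 2}| / σ = |63.9 − 71.6| / 8.6 = 0.8953
Noncentrality parameter: δ = d / √(1/n₁ + 1/n₂) = 0.8953 / √(1/28 + 1/13) = 2.6678
Critical value for a two-sided test at α = 0.05: z_{α/2} = 1.960.
Power = Φ(δ − 1.960) + Φ(−δ − 1.960) = Φ(0.708) + Φ(-4.628) = 0.7605 + 0.0000 = 0.7605.
Type II error: β = 1 − power = 1 − 0.7605 = 0.2395.

β ≈ 0.240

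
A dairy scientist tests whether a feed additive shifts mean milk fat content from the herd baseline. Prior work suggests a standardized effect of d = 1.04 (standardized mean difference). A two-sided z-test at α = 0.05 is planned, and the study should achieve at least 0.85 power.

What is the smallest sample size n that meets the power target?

Set Φ(δ − 1.960) = 0.85; then δ − 1.960 = Φ⁻¹(0.85) = 1.036, giving δ = 2.996.
(Ignoring the negligible lower-tail rejection probability gives the usual closed-form inversion.)
δ = d·√n ⇒ n = (δ/d)² = (2.996 / 1.04)² = 8.30.
Round up to the next whole unit.

n = 9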